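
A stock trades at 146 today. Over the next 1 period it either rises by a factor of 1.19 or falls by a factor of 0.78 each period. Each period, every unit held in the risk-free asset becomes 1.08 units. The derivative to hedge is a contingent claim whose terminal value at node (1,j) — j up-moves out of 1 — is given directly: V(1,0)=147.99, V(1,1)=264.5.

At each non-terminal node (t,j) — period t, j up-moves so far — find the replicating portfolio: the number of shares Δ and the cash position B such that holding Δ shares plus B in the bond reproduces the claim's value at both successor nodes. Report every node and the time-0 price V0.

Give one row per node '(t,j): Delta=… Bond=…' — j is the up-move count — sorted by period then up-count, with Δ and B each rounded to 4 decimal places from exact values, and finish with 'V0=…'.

The replicating-portfolio and risk-neutral prices coincide; use p* = (1.08−0.78)/(1.19−0.78) = 0.7317 for the latter.
Terminal payoffs: V(1,0)=147.9900, V(1,1)=264.5000
Node (0,0) S=146.0000: V=(p*·264.5000+(1−p*)·147.9900)/1.08=215.9641; Δ=(264.5000−147.9900)/(173.7400−113.8800)=1.9464; B=V−Δ·S=-68.2066
Root portfolio cost Δ·146+B reproduces V0=215.9641.

(0,0): Delta=1.9464 Bond=-68.2066
V0=215.9641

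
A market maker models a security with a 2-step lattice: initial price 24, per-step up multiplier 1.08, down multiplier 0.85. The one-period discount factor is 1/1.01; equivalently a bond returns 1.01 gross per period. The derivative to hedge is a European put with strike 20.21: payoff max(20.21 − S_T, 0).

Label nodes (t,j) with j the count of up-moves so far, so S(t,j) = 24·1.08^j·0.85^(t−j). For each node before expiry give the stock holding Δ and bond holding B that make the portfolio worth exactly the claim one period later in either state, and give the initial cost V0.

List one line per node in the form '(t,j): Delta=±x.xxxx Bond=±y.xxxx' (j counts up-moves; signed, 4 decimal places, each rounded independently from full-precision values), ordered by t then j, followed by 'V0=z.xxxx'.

Risk-neutral probability p* = (R−d)/(u−d) = (1.01−0.85)/(1.08−0.85) = 0.6957.
At expiry t=2: V(2,0)=2.8700, V(2,1)=0.0000, V(2,2)=0.0000
  t=1,j=0: stock 20.4000 → up 22.0320 (V=0.0000), down 17.3400 (V=2.8700). Price 0.8648; hedge Δ=-0.6117, bond B=13.3431.
  t=1,j=1: stock 25.9200 → up 27.9936 (V=0.0000), down 22.0320 (V=0.0000). Price 0.0000; hedge Δ=0.0000, bond B=0.0000.
  t=0,j=0: stock 24.0000 → up 25.9200 (V=0.0000), down 20.4000 (V=0.8648). Price 0.2606; hedge Δ=-0.1567, bond B=4.0207.
Each (Δ,B) replicates both successor values, so the strategy is self-financing and V0 is arbitrage-free.

(0,0): Delta=-0.1567 Bond=4.0207
(1,0): Delta=-0.6117 Bond=13.3431
(1,1): Delta=0.0000 Bond=0.0000
V0=0.2606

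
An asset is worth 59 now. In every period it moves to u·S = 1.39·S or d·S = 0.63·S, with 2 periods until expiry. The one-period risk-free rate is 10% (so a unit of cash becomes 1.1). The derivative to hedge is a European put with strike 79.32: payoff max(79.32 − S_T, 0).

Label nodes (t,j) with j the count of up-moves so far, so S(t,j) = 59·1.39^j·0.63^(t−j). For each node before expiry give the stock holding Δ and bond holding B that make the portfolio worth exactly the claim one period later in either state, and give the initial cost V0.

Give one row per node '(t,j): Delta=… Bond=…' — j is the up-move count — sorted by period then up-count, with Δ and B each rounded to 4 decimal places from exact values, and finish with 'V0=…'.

No-arbitrage ⇒ martingale measure with p* = (R−d)/(u−d) = 0.6184.
At expiry t=2: V(2,0)=55.9029, V(2,1)=27.6537, V(2,2)=0.0000
Node (1,0) S=37.1700: V=(p*·27.6537+(1−p*)·55.9029)/1.1=34.9391; Δ=(27.6537−55.9029)/(51.6663−23.4171)=-1.0000; B=V−Δ·S=72.1091
Node (1,1) S=82.0100: V=(p*·0.0000+(1−p*)·27.6537)/1.1=9.5928; Δ=(0.0000−27.6537)/(113.9939−51.6663)=-0.4437; B=V−Δ·S=45.9792
Node (0,0) S=59.0000: V=(p*·9.5928+(1−p*)·34.9391)/1.1=17.5131; Δ=(9.5928−34.9391)/(82.0100−37.1700)=-0.5653; B=V−Δ·S=50.8635
The time-0 hedge costs 17.5131, which is the no-arbitrage price.

(0,0): Delta=-0.5653 Bond=50.8635
(1,0): Delta=-1.0000 Bond=72.1091
(1,1): Delta=-0.4437 Bond=45.9792
V0=17.5131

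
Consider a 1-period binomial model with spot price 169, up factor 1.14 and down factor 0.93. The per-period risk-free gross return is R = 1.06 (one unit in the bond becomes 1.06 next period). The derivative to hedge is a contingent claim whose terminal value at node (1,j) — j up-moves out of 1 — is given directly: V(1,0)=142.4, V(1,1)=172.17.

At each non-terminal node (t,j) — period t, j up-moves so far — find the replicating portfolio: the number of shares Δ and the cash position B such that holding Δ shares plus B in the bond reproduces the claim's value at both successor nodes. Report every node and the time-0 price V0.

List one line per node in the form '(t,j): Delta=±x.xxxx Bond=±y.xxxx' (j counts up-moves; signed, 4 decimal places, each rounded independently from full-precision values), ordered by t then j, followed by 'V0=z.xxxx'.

(0,0): Delta=0.8388 Bond=9.9636
V0=151.7255

The replicating-portfolio and risk-neutral prices coincide; use p* = (1.06−0.93)/(1.14−0.93) = 0.6190 for the latter.
Terminal payoffs: V(1,0)=142.4000, V(1,1)=172.1700
  t=0,j=0: stock 169.0000 → up 192.6600 (V=172.1700), down 157.1700 (V=142.4000). Price 151.7255; hedge Δ=0.8388, bond B=9.9636.
The time-0 hedge costs 151.7255, which is the no-arbitrage price.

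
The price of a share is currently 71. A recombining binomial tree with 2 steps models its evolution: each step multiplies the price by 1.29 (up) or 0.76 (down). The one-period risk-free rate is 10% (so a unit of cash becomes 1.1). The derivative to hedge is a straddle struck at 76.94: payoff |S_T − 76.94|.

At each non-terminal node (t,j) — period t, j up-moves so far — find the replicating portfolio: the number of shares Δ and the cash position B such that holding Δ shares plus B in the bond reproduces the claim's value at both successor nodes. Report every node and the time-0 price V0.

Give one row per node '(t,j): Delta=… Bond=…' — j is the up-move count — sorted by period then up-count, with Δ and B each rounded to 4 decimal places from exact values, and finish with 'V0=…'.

The replicating-portfolio and risk-neutral prices coincide; use p* = (1.1−0.76)/(1.29−0.76) = 0.6415 for the latter.
Terminal payoffs: V(2,0)=35.9304, V(2,1)=7.3316, V(2,2)=41.2111
  t=1,j=0: stock 53.9600 → up 69.6084 (V=7.3316), down 41.0096 (V=35.9304). Price 15.9855; hedge Δ=-1.0000, bond B=69.9455.
  t=1,j=1: stock 91.5900 → up 118.1511 (V=41.2111), down 69.6084 (V=7.3316). Price 26.4233; hedge Δ=0.6979, bond B=-37.5003.
  t=0,j=0: stock 71.0000 → up 91.5900 (V=26.4233), down 53.9600 (V=15.9855). Price 20.6195; hedge Δ=0.2774, bond B=0.9254.
Each (Δ,B) replicates both successor values, so the strategy is self-financing and V0 is arbitrage-free.

(0,0): Delta=0.2774 Bond=0.9254
(1,0): Delta=-1.0000 Bond=69.9455
(1,1): Delta=0.6979 Bond=-37.5003
V0=20.6195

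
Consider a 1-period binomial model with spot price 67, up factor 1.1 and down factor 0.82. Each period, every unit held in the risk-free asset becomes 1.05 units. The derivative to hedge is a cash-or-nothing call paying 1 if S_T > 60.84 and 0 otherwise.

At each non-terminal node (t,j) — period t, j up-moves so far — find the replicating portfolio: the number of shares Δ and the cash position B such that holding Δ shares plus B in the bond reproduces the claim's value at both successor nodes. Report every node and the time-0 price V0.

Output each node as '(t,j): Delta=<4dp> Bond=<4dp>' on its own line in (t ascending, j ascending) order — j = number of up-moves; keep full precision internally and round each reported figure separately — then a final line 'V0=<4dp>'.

(0,0): Delta=0.0533 Bond=-2.7891
V0=0.7823

Risk-neutral probability p* = (R−d)/(u−d) = (1.05−0.82)/(1.1−0.82) = 0.8214.
Payoff layer (t=1): V(1,0)=0.0000, V(1,1)=1.0000
Node (0,0) S=67.0000: V=(p*·1.0000+(1−p*)·0.0000)/1.05=0.7823; Δ=(1.0000−0.0000)/(73.7000−54.9400)=0.0533; B=V−Δ·S=-2.7891
The time-0 hedge costs 0.7823, which is the no-arbitrage price.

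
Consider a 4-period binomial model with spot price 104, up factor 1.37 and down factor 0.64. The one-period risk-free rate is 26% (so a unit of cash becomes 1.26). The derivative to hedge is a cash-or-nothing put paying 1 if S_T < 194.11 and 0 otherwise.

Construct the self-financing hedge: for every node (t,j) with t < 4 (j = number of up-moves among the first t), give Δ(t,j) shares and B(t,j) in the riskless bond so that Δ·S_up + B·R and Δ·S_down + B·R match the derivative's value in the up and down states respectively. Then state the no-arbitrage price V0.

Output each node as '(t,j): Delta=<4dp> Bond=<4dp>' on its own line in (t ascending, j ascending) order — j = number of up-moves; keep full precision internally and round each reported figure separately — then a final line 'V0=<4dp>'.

Risk-neutral probability p* = (R−d)/(u−d) = (1.26−0.64)/(1.37−0.64) = 0.8493.
Terminal values V(4,·): V(4,0)=1.0000, V(4,1)=1.0000, V(4,2)=1.0000, V(4,3)=1.0000, V(4,4)=0.0000
  t=3,j=0: stock 27.2630 → up 37.3503 (V=1.0000), down 17.4483 (V=1.0000). Price 0.7937; hedge Δ=0.0000, bond B=0.7937.
  t=3,j=1: stock 58.3598 → up 79.9529 (V=1.0000), down 37.3503 (V=1.0000). Price 0.7937; hedge Δ=0.0000, bond B=0.7937.
  t=3,j=2: stock 124.9265 → up 171.1493 (V=1.0000), down 79.9529 (V=1.0000). Price 0.7937; hedge Δ=0.0000, bond B=0.7937.
  t=3,j=3: stock 267.4207 → up 366.3664 (V=0.0000), down 171.1493 (V=1.0000). Price 0.1196; hedge Δ=-0.0051, bond B=1.4895.
  t=2,j=0: stock 42.5984 → up 58.3598 (V=0.7937), down 27.2630 (V=0.7937). Price 0.6299; hedge Δ=0.0000, bond B=0.6299.
  t=2,j=1: stock 91.1872 → up 124.9265 (V=0.7937), down 58.3598 (V=0.7937). Price 0.6299; hedge Δ=0.0000, bond B=0.6299.
  t=2,j=2: stock 195.1976 → up 267.4207 (V=0.1196), down 124.9265 (V=0.7937). Price 0.1755; hedge Δ=-0.0047, bond B=1.0989.
  t=1,j=0: stock 66.5600 → up 91.1872 (V=0.6299), down 42.5984 (V=0.6299). Price 0.4999; hedge Δ=0.0000, bond B=0.4999.
  t=1,j=1: stock 142.4800 → up 195.1976 (V=0.1755), down 91.1872 (V=0.6299). Price 0.1936; hedge Δ=-0.0044, bond B=0.8160.
  t=0,j=0: stock 104.0000 → up 142.4800 (V=0.1936), down 66.5600 (V=0.4999). Price 0.1903; hedge Δ=-0.0040, bond B=0.6098.
Self-financing check: at every node Δ·S+B equals the discounted successor values.

(0,0): Delta=-0.0040 Bond=0.6098
(1,0): Delta=0.0000 Bond=0.4999
(1,1): Delta=-0.0044 Bond=0.8160
(2,0): Delta=0.0000 Bond=0.6299
(2,1): Delta=0.0000 Bond=0.6299
(2,2): Delta=-0.0047 Bond=1.0989
(3,0): Delta=0.0000 Bond=0.7937
(3,1): Delta=0.0000 Bond=0.7937
(3,2): Delta=0.0000 Bond=0.7937
(3,3): Delta=-0.0051 Bond=1.4895
V0=0.1903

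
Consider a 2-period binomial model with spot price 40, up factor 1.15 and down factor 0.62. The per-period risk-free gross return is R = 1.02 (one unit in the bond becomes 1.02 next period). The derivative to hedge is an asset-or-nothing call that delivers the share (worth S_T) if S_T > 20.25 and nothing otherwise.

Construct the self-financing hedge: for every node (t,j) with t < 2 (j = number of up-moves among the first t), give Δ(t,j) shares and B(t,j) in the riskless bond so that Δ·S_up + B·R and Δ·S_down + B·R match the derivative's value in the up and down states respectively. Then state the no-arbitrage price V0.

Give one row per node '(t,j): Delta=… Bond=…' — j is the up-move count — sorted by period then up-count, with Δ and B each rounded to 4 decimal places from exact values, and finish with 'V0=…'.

No-arbitrage ⇒ martingale measure with p* = (R−d)/(u−d) = 0.7547.
Terminal values V(2,·): V(2,0)=0.0000, V(2,1)=28.5200, V(2,2)=52.9000
  t=1,j=0: stock 24.8000 → up 28.5200 (V=28.5200), down 15.3760 (V=0.0000). Price 21.1025; hedge Δ=2.1698, bond B=-32.7088.
  t=1,j=1: stock 46.0000 → up 52.9000 (V=52.9000), down 28.5200 (V=28.5200). Price 46.0000; hedge Δ=1.0000, bond B=0.0000.
  t=0,j=0: stock 40.0000 → up 46.0000 (V=46.0000), down 24.8000 (V=21.1025). Price 39.1108; hedge Δ=1.1744, bond B=-7.8656.
Self-financing check: at every node Δ·S+B equals the discounted successor values.

(0,0): Delta=1.1744 Bond=-7.8656
(1,0): Delta=2.1698 Bond=-32.7088
(1,1): Delta=1.0000 Bond=0.0000
V0=39.1108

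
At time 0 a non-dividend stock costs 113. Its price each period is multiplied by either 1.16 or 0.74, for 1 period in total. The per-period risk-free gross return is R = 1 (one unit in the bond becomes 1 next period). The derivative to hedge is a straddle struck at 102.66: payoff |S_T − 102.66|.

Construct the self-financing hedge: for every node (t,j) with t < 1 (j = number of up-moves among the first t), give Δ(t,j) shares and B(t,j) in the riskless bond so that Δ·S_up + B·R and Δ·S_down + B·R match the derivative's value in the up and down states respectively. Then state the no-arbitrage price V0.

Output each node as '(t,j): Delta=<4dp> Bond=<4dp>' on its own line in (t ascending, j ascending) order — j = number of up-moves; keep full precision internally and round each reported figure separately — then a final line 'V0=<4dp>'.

(0,0): Delta=0.1976 Bond=2.5133
V0=24.8467

No-arbitrage ⇒ martingale measure with p* = (R−d)/(u−d) = 0.6190.
Terminal values V(1,·): V(1,0)=19.0400, V(1,1)=28.4200
Node (0,0) S=113.0000: V=(p*·28.4200+(1−p*)·19.0400)/1=24.8467; Δ=(28.4200−19.0400)/(131.0800−83.6200)=0.1976; B=V−Δ·S=2.5133
The time-0 hedge costs 24.8467, which is the no-arbitrage price.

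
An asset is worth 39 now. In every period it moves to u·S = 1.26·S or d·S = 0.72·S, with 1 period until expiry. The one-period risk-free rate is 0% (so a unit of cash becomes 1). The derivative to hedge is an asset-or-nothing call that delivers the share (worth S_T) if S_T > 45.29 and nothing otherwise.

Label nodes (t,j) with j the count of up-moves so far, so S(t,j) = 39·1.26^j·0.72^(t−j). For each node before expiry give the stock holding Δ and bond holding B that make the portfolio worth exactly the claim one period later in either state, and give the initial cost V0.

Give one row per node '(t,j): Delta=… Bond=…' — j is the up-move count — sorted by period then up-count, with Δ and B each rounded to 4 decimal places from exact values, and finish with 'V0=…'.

Risk-neutral probability p* = (R−d)/(u−d) = (1−0.72)/(1.26−0.72) = 0.5185.
At expiry t=1: V(1,0)=0.0000, V(1,1)=49.1400
(0,0): S=39.0000. Δ = (V_up−V_dn)/(S_up−S_dn) = (49.1400−0.0000)/(49.1400−28.0800) = 2.3333. V = [p*·49.1400 + (1−p*)·0.0000]/1 = 25.4800. B = V − Δ·S = -65.5200.
Self-financing check: at every node Δ·S+B equals the discounted successor values.

(0,0): Delta=2.3333 Bond=-65.5200
V0=25.4800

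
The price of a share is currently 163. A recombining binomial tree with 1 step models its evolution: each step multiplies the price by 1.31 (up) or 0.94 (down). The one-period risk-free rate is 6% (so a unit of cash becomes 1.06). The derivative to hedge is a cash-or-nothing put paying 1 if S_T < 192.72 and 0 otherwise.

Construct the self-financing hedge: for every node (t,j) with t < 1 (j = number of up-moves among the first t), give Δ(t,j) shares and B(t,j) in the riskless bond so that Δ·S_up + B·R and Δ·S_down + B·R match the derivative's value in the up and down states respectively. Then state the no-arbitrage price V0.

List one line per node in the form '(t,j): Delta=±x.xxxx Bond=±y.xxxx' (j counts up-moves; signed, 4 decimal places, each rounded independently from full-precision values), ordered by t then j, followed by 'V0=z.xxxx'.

The replicating-portfolio and risk-neutral prices coincide; use p* = (1.06−0.94)/(1.31−0.94) = 0.3243 for the latter.
At expiry t=1: V(1,0)=1.0000, V(1,1)=0.0000
Node (0,0) S=163.0000: V=(p*·0.0000+(1−p*)·1.0000)/1.06=0.6374; Δ=(0.0000−1.0000)/(213.5300−153.2200)=-0.0166; B=V−Δ·S=3.3401
Each (Δ,B) replicates both successor values, so the strategy is self-financing and V0 is arbitrage-free.

(0,0): Delta=-0.0166 Bond=3.3401
V0=0.6374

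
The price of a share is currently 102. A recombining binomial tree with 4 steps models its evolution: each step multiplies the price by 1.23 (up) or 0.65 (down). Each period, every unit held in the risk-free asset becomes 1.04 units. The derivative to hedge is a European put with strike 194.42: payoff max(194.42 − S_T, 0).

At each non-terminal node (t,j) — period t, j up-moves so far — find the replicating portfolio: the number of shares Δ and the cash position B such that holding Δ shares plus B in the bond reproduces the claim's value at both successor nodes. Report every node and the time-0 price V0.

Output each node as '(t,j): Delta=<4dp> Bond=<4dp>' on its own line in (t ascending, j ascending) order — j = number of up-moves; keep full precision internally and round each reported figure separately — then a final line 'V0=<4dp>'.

(0,0): Delta=-0.8216 Bond=154.8195
(1,0): Delta=-1.0000 Bond=172.8387
(1,1): Delta=-0.7757 Bond=155.2506
(2,0): Delta=-1.0000 Bond=179.7522
(2,1): Delta=-1.0000 Bond=179.7522
(2,2): Delta=-0.7180 Bond=152.5494
(3,0): Delta=-1.0000 Bond=186.9423
(3,1): Delta=-1.0000 Bond=186.9423
(3,2): Delta=-1.0000 Bond=186.9423
(3,3): Delta=-0.6453 Bond=144.8686
V0=71.0140

The replicating-portfolio and risk-neutral prices coincide; use p* = (1.04−0.65)/(1.23−0.65) = 0.6724 for the latter.
Payoff layer (t=4): V(4,0)=176.2124, V(4,1)=159.9655, V(4,2)=129.2216, V(4,3)=71.0445, V(4,4)=0.0000
Node (3,0) S=28.0117: V=(p*·159.9655+(1−p*)·176.2124)/1.04=158.9306; Δ=(159.9655−176.2124)/(34.4545−18.2076)=-1.0000; B=V−Δ·S=186.9423
Node (3,1) S=53.0069: V=(p*·129.2216+(1−p*)·159.9655)/1.04=133.9355; Δ=(129.2216−159.9655)/(65.1984−34.4545)=-1.0000; B=V−Δ·S=186.9423
Node (3,2) S=100.3053: V=(p*·71.0445+(1−p*)·129.2216)/1.04=86.6370; Δ=(71.0445−129.2216)/(123.3755−65.1984)=-1.0000; B=V−Δ·S=186.9423
Node (3,3) S=189.8084: V=(p*·0.0000+(1−p*)·71.0445)/1.04=22.3781; Δ=(0.0000−71.0445)/(233.4644−123.3755)=-0.6453; B=V−Δ·S=144.8686
Node (2,0) S=43.0950: V=(p*·133.9355+(1−p*)·158.9306)/1.04=136.6572; Δ=(133.9355−158.9306)/(53.0069−28.0118)=-1.0000; B=V−Δ·S=179.7522
Node (2,1) S=81.5490: V=(p*·86.6370+(1−p*)·133.9355)/1.04=98.2032; Δ=(86.6370−133.9355)/(100.3053−53.0069)=-1.0000; B=V−Δ·S=179.7522
Node (2,2) S=154.3158: V=(p*·22.3781+(1−p*)·86.6370)/1.04=41.7581; Δ=(22.3781−86.6370)/(189.8084−100.3053)=-0.7180; B=V−Δ·S=152.5494
Node (1,0) S=66.3000: V=(p*·98.2032+(1−p*)·136.6572)/1.04=106.5387; Δ=(98.2032−136.6572)/(81.5490−43.0950)=-1.0000; B=V−Δ·S=172.8387
Node (1,1) S=125.4600: V=(p*·41.7581+(1−p*)·98.2032)/1.04=57.9315; Δ=(41.7581−98.2032)/(154.3158−81.5490)=-0.7757; B=V−Δ·S=155.2506
Node (0,0) S=102.0000: V=(p*·57.9315+(1−p*)·106.5387)/1.04=71.0140; Δ=(57.9315−106.5387)/(125.4600−66.3000)=-0.8216; B=V−Δ·S=154.8195
Root portfolio cost Δ·102+B reproduces V0=71.0140.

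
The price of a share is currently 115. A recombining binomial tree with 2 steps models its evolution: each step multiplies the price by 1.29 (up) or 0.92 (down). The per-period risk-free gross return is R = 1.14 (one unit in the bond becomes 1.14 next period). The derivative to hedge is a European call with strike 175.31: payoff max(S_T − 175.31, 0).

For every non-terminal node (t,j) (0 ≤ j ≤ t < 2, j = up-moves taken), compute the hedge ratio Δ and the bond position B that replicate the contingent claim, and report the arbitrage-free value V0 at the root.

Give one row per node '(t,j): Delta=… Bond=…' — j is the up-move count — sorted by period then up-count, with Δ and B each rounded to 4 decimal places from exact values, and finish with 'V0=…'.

The replicating-portfolio and risk-neutral prices coincide; use p* = (1.14−0.92)/(1.29−0.92) = 0.5946 for the latter.
Terminal values V(2,·): V(2,0)=0.0000, V(2,1)=0.0000, V(2,2)=16.0615
  t=1,j=0: stock 105.8000 → up 136.4820 (V=0.0000), down 97.3360 (V=0.0000). Price 0.0000; hedge Δ=0.0000, bond B=0.0000.
  t=1,j=1: stock 148.3500 → up 191.3715 (V=16.0615), down 136.4820 (V=0.0000). Price 8.3773; hedge Δ=0.2926, bond B=-35.0322.
  t=0,j=0: stock 115.0000 → up 148.3500 (V=8.3773), down 105.8000 (V=0.0000). Price 4.3694; hedge Δ=0.1969, bond B=-18.2719.
Each (Δ,B) replicates both successor values, so the strategy is self-financing and V0 is arbitrage-free.

(0,0): Delta=0.1969 Bond=-18.2719
(1,0): Delta=0.0000 Bond=0.0000
(1,1): Delta=0.2926 Bond=-35.0322
V0=4.3694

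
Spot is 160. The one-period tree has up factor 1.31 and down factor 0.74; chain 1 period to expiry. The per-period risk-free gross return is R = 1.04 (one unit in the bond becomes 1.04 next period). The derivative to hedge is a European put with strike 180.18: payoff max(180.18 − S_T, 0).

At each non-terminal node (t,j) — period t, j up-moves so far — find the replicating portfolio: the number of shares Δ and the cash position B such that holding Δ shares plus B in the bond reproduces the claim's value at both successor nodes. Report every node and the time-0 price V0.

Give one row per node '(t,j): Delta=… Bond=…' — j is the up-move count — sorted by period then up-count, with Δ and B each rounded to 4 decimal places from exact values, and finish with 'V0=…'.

(0,0): Delta=-0.6774 Bond=136.5246
V0=28.1387

The replicating-portfolio and risk-neutral prices coincide; use p* = (1.04−0.74)/(1.31−0.74) = 0.5263 for the latter.
Terminal payoffs: V(1,0)=61.7800, V(1,1)=0.0000
(0,0): S=160.0000. Δ = (V_up−V_dn)/(S_up−S_dn) = (0.0000−61.7800)/(209.6000−118.4000) = -0.6774. V = [p*·0.0000 + (1−p*)·61.7800]/1.04 = 28.1387. B = V − Δ·S = 136.5246.
Self-financing check: at every node Δ·S+B equals the discounted successor values.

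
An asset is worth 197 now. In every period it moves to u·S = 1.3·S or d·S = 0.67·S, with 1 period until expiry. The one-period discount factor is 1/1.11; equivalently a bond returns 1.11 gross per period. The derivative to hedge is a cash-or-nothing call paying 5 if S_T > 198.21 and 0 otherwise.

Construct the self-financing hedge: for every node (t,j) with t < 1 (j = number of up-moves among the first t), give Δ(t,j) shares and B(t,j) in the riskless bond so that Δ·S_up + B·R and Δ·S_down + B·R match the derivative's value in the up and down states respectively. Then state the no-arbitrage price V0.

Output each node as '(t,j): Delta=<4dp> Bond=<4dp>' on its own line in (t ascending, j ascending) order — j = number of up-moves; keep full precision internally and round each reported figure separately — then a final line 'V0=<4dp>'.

(0,0): Delta=0.0403 Bond=-4.7905
V0=3.1460

Since d<R<u, set p* = (R−d)/(u−d) = 0.6984; price each node as the discounted p*-expectation of its children.
Terminal payoffs: V(1,0)=0.0000, V(1,1)=5.0000
Node (0,0) S=197.0000: V=(p*·5.0000+(1−p*)·0.0000)/1.11=3.1460; Δ=(5.0000−0.0000)/(256.1000−131.9900)=0.0403; B=V−Δ·S=-4.7905
Root portfolio cost Δ·197+B reproduces V0=3.1460.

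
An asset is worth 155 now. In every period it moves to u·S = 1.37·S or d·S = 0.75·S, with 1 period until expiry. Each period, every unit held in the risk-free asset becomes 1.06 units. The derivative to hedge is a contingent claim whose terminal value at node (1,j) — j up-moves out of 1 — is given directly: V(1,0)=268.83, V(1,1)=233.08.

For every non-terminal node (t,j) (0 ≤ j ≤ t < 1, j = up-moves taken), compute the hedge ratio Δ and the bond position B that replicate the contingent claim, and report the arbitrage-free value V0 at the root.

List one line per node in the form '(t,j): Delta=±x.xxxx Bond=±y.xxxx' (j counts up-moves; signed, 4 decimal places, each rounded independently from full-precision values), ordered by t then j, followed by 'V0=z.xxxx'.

(0,0): Delta=-0.3720 Bond=294.4113
V0=236.7500

Under the risk-neutral measure, an up-move has probability p* = (R−d)/(u−d) = 0.5000 and values discount at R = 1.06.
Payoff layer (t=1): V(1,0)=268.8300, V(1,1)=233.0800
Node (0,0) S=155.0000: V=(p*·233.0800+(1−p*)·268.8300)/1.06=236.7500; Δ=(233.0800−268.8300)/(212.3500−116.2500)=-0.3720; B=V−Δ·S=294.4113
Check: Δ(0,0)·S0 + B(0,0) = 236.7500 = V0.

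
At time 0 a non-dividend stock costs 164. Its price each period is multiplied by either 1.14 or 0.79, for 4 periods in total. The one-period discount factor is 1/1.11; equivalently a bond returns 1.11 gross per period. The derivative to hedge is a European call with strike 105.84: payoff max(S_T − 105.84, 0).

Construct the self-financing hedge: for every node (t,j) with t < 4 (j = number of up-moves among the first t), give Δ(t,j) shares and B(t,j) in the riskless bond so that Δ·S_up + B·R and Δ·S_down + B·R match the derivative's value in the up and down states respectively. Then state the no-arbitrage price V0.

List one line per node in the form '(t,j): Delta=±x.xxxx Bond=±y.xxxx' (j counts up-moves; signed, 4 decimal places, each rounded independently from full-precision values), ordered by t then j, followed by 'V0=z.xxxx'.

Risk-neutral probability p* = (R−d)/(u−d) = (1.11−0.79)/(1.14−0.79) = 0.9143.
Payoff layer (t=4): V(4,0)=0.0000, V(4,1)=0.0000, V(4,2)=27.1772, V(4,3)=86.1088, V(4,4)=171.1495
  t=3,j=0: stock 80.8584 → up 92.1786 (V=0.0000), down 63.8781 (V=0.0000). Price 0.0000; hedge Δ=0.0000, bond B=0.0000.
  t=3,j=1: stock 116.6817 → up 133.0172 (V=27.1772), down 92.1786 (V=0.0000). Price 22.3853; hedge Δ=0.6655, bond B=-55.2638.
  t=3,j=2: stock 168.3762 → up 191.9488 (V=86.1088), down 133.0172 (V=27.1772). Price 73.0248; hedge Δ=1.0000, bond B=-95.3514.
  t=3,j=3: stock 242.9732 → up 276.9895 (V=171.1495), down 191.9488 (V=86.1088). Price 147.6219; hedge Δ=1.0000, bond B=-95.3514.
  t=2,j=0: stock 102.3524 → up 116.6817 (V=22.3853), down 80.8584 (V=0.0000). Price 18.4384; hedge Δ=0.6249, bond B=-45.5197.
  t=2,j=1: stock 147.6984 → up 168.3762 (V=73.0248), down 116.6817 (V=22.3853). Price 61.8777; hedge Δ=0.9796, bond B=-82.8066.
  t=2,j=2: stock 213.1344 → up 242.9732 (V=147.6219), down 168.3762 (V=73.0248). Price 127.2323; hedge Δ=1.0000, bond B=-85.9021.
  t=1,j=0: stock 129.5600 → up 147.6984 (V=61.8777), down 102.3524 (V=18.4384). Price 52.3913; hedge Δ=0.9580, bond B=-71.7212.
  t=1,j=1: stock 186.9600 → up 213.1344 (V=127.2323), down 147.6984 (V=61.8777). Price 109.5770; hedge Δ=0.9988, bond B=-77.1503.
  t=0,j=0: stock 164.0000 → up 186.9600 (V=109.5770), down 129.5600 (V=52.3913). Price 94.3021; hedge Δ=0.9963, bond B=-69.0855.
The time-0 hedge costs 94.3021, which is the no-arbitrage price.

(0,0): Delta=0.9963 Bond=-69.0855
(1,0): Delta=0.9580 Bond=-71.7212
(1,1): Delta=0.9988 Bond=-77.1503
(2,0): Delta=0.6249 Bond=-45.5197
(2,1): Delta=0.9796 Bond=-82.8066
(2,2): Delta=1.0000 Bond=-85.9021
(3,0): Delta=0.0000 Bond=0.0000
(3,1): Delta=0.6655 Bond=-55.2638
(3,2): Delta=1.0000 Bond=-95.3514
(3,3): Delta=1.0000 Bond=-95.3514
V0=94.3021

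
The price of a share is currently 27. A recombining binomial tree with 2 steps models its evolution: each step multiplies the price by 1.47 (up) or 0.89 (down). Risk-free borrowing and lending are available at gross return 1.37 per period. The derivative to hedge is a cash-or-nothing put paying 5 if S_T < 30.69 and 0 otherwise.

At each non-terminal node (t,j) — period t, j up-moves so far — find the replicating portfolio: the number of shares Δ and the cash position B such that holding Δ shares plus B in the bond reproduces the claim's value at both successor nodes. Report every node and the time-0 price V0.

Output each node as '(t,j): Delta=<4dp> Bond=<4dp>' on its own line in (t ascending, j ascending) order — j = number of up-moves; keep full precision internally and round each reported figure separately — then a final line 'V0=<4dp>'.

(0,0): Delta=-0.0402 Bond=1.1641
(1,0): Delta=-0.3587 Bond=9.2499
(1,1): Delta=0.0000 Bond=0.0000
V0=0.0792

Risk-neutral probability p* = (R−d)/(u−d) = (1.37−0.89)/(1.47−0.89) = 0.8276.
Payoff layer (t=2): V(2,0)=5.0000, V(2,1)=0.0000, V(2,2)=0.0000
  t=1,j=0: stock 24.0300 → up 35.3241 (V=0.0000), down 21.3867 (V=5.0000). Price 0.6292; hedge Δ=-0.3587, bond B=9.2499.
  t=1,j=1: stock 39.6900 → up 58.3443 (V=0.0000), down 35.3241 (V=0.0000). Price 0.0000; hedge Δ=0.0000, bond B=0.0000.
  t=0,j=0: stock 27.0000 → up 39.6900 (V=0.0000), down 24.0300 (V=0.6292). Price 0.0792; hedge Δ=-0.0402, bond B=1.1641.
The time-0 hedge costs 0.0792, which is the no-arbitrage price.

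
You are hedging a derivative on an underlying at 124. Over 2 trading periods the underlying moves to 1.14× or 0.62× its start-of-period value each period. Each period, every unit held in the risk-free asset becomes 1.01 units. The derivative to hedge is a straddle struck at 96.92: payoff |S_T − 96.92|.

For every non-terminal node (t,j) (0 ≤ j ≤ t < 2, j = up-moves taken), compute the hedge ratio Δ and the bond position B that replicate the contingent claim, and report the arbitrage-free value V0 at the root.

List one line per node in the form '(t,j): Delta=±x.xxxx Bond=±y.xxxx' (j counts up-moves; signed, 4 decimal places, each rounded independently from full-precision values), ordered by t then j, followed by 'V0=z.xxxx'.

(0,0): Delta=0.4794 Bond=-17.5998
(1,0): Delta=-1.0000 Bond=95.9604
(1,1): Delta=0.7476 Bond=-55.6879
V0=41.8457

Since d<R<u, set p* = (R−d)/(u−d) = 0.7500; price each node as the discounted p*-expectation of its children.
Terminal payoffs: V(2,0)=49.2544, V(2,1)=9.2768, V(2,2)=64.2304
(1,0): S=76.8800. Δ = (V_up−V_dn)/(S_up−S_dn) = (9.2768−49.2544)/(87.6432−47.6656) = -1.0000. V = [p*·9.2768 + (1−p*)·49.2544]/1.01 = 19.0804. B = V − Δ·S = 95.9604.
(1,1): S=141.3600. Δ = (V_up−V_dn)/(S_up−S_dn) = (64.2304−9.2768)/(161.1504−87.6432) = 0.7476. V = [p*·64.2304 + (1−p*)·9.2768]/1.01 = 49.9921. B = V − Δ·S = -55.6879.
(0,0): S=124.0000. Δ = (V_up−V_dn)/(S_up−S_dn) = (49.9921−19.0804)/(141.3600−76.8800) = 0.4794. V = [p*·49.9921 + (1−p*)·19.0804]/1.01 = 41.8457. B = V − Δ·S = -17.5998.
Check: Δ(0,0)·S0 + B(0,0) = 41.8457 = V0.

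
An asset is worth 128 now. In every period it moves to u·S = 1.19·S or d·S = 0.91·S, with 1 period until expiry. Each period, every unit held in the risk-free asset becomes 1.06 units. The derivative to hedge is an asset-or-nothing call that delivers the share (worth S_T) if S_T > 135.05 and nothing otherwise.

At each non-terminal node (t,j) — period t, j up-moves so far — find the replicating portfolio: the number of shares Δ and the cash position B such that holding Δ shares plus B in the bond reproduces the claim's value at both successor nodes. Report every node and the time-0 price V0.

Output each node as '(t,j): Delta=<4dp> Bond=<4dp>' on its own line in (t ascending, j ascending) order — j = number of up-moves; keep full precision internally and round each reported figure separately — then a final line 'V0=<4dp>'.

Under the risk-neutral measure, an up-move has probability p* = (R−d)/(u−d) = 0.5357 and values discount at R = 1.06.
Terminal values V(1,·): V(1,0)=0.0000, V(1,1)=152.3200
  t=0,j=0: stock 128.0000 → up 152.3200 (V=152.3200), down 116.4800 (V=0.0000). Price 76.9811; hedge Δ=4.2500, bond B=-467.0189.
The time-0 hedge costs 76.9811, which is the no-arbitrage price.

(0,0): Delta=4.2500 Bond=-467.0189
V0=76.9811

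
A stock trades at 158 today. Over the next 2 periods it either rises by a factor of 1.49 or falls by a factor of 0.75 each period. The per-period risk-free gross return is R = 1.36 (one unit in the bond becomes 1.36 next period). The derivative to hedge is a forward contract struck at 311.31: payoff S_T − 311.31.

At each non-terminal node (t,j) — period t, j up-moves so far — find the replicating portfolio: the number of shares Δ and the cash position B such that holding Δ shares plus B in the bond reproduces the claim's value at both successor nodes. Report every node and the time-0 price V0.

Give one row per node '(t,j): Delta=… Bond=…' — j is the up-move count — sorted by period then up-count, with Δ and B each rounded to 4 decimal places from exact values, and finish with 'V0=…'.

Since d<R<u, set p* = (R−d)/(u−d) = 0.8243; price each node as the discounted p*-expectation of its children.
Terminal payoffs: V(2,0)=-222.4350, V(2,1)=-134.7450, V(2,2)=39.4658
Node (1,0) S=118.5000: V=(p*·-134.7450+(1−p*)·-222.4350)/1.36=-110.4044; Δ=(-134.7450−-222.4350)/(176.5650−88.8750)=1.0000; B=V−Δ·S=-228.9044
Node (1,1) S=235.4200: V=(p*·39.4658+(1−p*)·-134.7450)/1.36=6.5156; Δ=(39.4658−-134.7450)/(350.7758−176.5650)=1.0000; B=V−Δ·S=-228.9044
Node (0,0) S=158.0000: V=(p*·6.5156+(1−p*)·-110.4044)/1.36=-10.3121; Δ=(6.5156−-110.4044)/(235.4200−118.5000)=1.0000; B=V−Δ·S=-168.3121
Self-financing check: at every node Δ·S+B equals the discounted successor values.

(0,0): Delta=1.0000 Bond=-168.3121
(1,0): Delta=1.0000 Bond=-228.9044
(1,1): Delta=1.0000 Bond=-228.9044
V0=-10.3121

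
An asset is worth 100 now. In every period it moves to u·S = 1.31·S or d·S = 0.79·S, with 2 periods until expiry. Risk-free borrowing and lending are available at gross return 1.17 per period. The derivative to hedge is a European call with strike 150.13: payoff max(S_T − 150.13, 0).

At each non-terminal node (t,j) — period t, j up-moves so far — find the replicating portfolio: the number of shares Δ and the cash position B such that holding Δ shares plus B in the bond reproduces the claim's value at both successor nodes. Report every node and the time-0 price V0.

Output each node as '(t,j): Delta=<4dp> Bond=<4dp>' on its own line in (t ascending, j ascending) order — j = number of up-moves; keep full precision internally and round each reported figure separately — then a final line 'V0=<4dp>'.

(0,0): Delta=0.2580 Bond=-17.4207
(1,0): Delta=0.0000 Bond=0.0000
(1,1): Delta=0.3153 Bond=-27.8915
V0=8.3796

Risk-neutral probability p* = (R−d)/(u−d) = (1.17−0.79)/(1.31−0.79) = 0.7308.
Terminal payoffs: V(2,0)=0.0000, V(2,1)=0.0000, V(2,2)=21.4800
(1,0): S=79.0000. Δ = (V_up−V_dn)/(S_up−S_dn) = (0.0000−0.0000)/(103.4900−62.4100) = 0.0000. V = [p*·0.0000 + (1−p*)·0.0000]/1.17 = 0.0000. B = V − Δ·S = 0.0000.
(1,1): S=131.0000. Δ = (V_up−V_dn)/(S_up−S_dn) = (21.4800−0.0000)/(171.6100−103.4900) = 0.3153. V = [p*·21.4800 + (1−p*)·0.0000]/1.17 = 13.4162. B = V − Δ·S = -27.8915.
(0,0): S=100.0000. Δ = (V_up−V_dn)/(S_up−S_dn) = (13.4162−0.0000)/(131.0000−79.0000) = 0.2580. V = [p*·13.4162 + (1−p*)·0.0000]/1.17 = 8.3796. B = V − Δ·S = -17.4207.
Self-financing check: at every node Δ·S+B equals the discounted successor values.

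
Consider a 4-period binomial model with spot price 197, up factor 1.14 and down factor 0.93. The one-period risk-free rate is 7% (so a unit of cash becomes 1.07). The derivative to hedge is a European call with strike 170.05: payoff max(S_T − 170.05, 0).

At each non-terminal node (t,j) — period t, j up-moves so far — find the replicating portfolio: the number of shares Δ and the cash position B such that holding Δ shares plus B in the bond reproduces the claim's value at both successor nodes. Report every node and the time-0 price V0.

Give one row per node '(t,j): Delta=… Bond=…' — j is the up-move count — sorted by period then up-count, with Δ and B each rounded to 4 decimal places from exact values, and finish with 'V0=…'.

Since d<R<u, set p* = (R−d)/(u−d) = 0.6667; price each node as the discounted p*-expectation of its children.
Payoff layer (t=4): V(4,0)=0.0000, V(4,1)=10.5925, V(4,2)=51.3827, V(4,3)=101.3837, V(4,4)=162.6752
Node (3,0) S=158.4583: V=(p*·10.5925+(1−p*)·0.0000)/1.07=6.5997; Δ=(10.5925−0.0000)/(180.6425−147.3662)=0.3183; B=V−Δ·S=-43.8408
Node (3,1) S=194.2392: V=(p*·51.3827+(1−p*)·10.5925)/1.07=35.3140; Δ=(51.3827−10.5925)/(221.4327−180.6425)=1.0000; B=V−Δ·S=-158.9252
Node (3,2) S=238.0997: V=(p*·101.3837+(1−p*)·51.3827)/1.07=79.1745; Δ=(101.3837−51.3827)/(271.4337−221.4327)=1.0000; B=V−Δ·S=-158.9252
Node (3,3) S=291.8642: V=(p*·162.6752+(1−p*)·101.3837)/1.07=132.9389; Δ=(162.6752−101.3837)/(332.7252−271.4337)=1.0000; B=V−Δ·S=-158.9252
Node (2,0) S=170.3853: V=(p*·35.3140+(1−p*)·6.5997)/1.07=24.0585; Δ=(35.3140−6.5997)/(194.2392−158.4583)=0.8025; B=V−Δ·S=-112.6764
Node (2,1) S=208.8594: V=(p*·79.1745+(1−p*)·35.3140)/1.07=60.3311; Δ=(79.1745−35.3140)/(238.0997−194.2392)=1.0000; B=V−Δ·S=-148.5283
Node (2,2) S=256.0212: V=(p*·132.9389+(1−p*)·79.1745)/1.07=107.4929; Δ=(132.9389−79.1745)/(291.8642−238.0997)=1.0000; B=V−Δ·S=-148.5283
Node (1,0) S=183.2100: V=(p*·60.3311+(1−p*)·24.0585)/1.07=45.0843; Δ=(60.3311−24.0585)/(208.8594−170.3853)=0.9428; B=V−Δ·S=-127.6427
Node (1,1) S=224.5800: V=(p*·107.4929+(1−p*)·60.3311)/1.07=85.7685; Δ=(107.4929−60.3311)/(256.0212−208.8594)=1.0000; B=V−Δ·S=-138.8115
Node (0,0) S=197.0000: V=(p*·85.7685+(1−p*)·45.0843)/1.07=67.4833; Δ=(85.7685−45.0843)/(224.5800−183.2100)=0.9834; B=V−Δ·S=-126.2510
Self-financing check: at every node Δ·S+B equals the discounted successor values.

(0,0): Delta=0.9834 Bond=-126.2510
(1,0): Delta=0.9428 Bond=-127.6427
(1,1): Delta=1.0000 Bond=-138.8115
(2,0): Delta=0.8025 Bond=-112.6764
(2,1): Delta=1.0000 Bond=-148.5283
(2,2): Delta=1.0000 Bond=-148.5283
(3,0): Delta=0.3183 Bond=-43.8408
(3,1): Delta=1.0000 Bond=-158.9252
(3,2): Delta=1.0000 Bond=-158.9252
(3,3): Delta=1.0000 Bond=-158.9252
V0=67.4833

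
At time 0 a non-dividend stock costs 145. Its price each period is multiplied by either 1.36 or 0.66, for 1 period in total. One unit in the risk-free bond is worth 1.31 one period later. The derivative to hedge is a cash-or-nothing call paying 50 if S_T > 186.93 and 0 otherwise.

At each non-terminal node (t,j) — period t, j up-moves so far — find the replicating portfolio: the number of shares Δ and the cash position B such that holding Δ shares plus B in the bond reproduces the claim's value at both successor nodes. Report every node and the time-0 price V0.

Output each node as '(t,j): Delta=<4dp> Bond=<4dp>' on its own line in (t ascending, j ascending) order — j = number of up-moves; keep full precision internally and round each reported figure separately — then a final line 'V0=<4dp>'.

(0,0): Delta=0.4926 Bond=-35.9869
V0=35.4417

Under the risk-neutral measure, an up-move has probability p* = (R−d)/(u−d) = 0.9286 and values discount at R = 1.31.
Terminal payoffs: V(1,0)=0.0000, V(1,1)=50.0000
Node (0,0) S=145.0000: V=(p*·50.0000+(1−p*)·0.0000)/1.31=35.4417; Δ=(50.0000−0.0000)/(197.2000−95.7000)=0.4926; B=V−Δ·S=-35.9869
Self-financing check: at every node Δ·S+B equals the discounted successor values.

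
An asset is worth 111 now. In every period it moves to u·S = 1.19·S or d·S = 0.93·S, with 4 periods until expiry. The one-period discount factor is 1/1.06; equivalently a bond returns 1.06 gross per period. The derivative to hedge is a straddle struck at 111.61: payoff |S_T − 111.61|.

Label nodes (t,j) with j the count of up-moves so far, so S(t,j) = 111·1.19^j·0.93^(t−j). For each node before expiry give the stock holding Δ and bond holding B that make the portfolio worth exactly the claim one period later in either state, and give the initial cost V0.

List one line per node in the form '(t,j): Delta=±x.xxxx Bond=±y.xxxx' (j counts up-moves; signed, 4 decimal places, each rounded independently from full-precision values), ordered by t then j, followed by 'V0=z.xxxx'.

(0,0): Delta=0.7142 Bond=-51.7235
(1,0): Delta=0.4373 Bond=-26.2476
(1,1): Delta=0.9305 Bond=-83.4062
(2,0): Delta=-0.0800 Bond=21.8438
(2,1): Delta=0.8416 Bond=-77.4887
(2,2): Delta=1.0000 Bond=-99.3325
(3,0): Delta=-1.0000 Bond=105.2925
(3,1): Delta=0.6389 Bond=-58.9836
(3,2): Delta=1.0000 Bond=-105.2925
(3,3): Delta=1.0000 Bond=-105.2925
V0=27.5476

No-arbitrage ⇒ martingale measure with p* = (R−d)/(u−d) = 0.5000.
Payoff layer (t=4): V(4,0)=28.5762, V(4,1)=5.3625, V(4,2)=24.3411, V(4,3)=62.3490, V(4,4)=110.9827
Node (3,0) S=89.2836: V=(p*·5.3625+(1−p*)·28.5762)/1.06=16.0088; Δ=(5.3625−28.5762)/(106.2475−83.0338)=-1.0000; B=V−Δ·S=105.2925
Node (3,1) S=114.2446: V=(p*·24.3411+(1−p*)·5.3625)/1.06=14.0111; Δ=(24.3411−5.3625)/(135.9511−106.2475)=0.6389; B=V−Δ·S=-58.9836
Node (3,2) S=146.1840: V=(p*·62.3490+(1−p*)·24.3411)/1.06=40.8916; Δ=(62.3490−24.3411)/(173.9590−135.9511)=1.0000; B=V−Δ·S=-105.2925
Node (3,3) S=187.0526: V=(p*·110.9827+(1−p*)·62.3490)/1.06=81.7602; Δ=(110.9827−62.3490)/(222.5927−173.9590)=1.0000; B=V−Δ·S=-105.2925
Node (2,0) S=96.0039: V=(p*·14.0111+(1−p*)·16.0088)/1.06=14.1604; Δ=(14.0111−16.0088)/(114.2446−89.2836)=-0.0800; B=V−Δ·S=21.8438
Node (2,1) S=122.8437: V=(p*·40.8916+(1−p*)·14.0111)/1.06=25.8975; Δ=(40.8916−14.0111)/(146.1840−114.2446)=0.8416; B=V−Δ·S=-77.4887
Node (2,2) S=157.1871: V=(p*·81.7602+(1−p*)·40.8916)/1.06=57.8546; Δ=(81.7602−40.8916)/(187.0526−146.1840)=1.0000; B=V−Δ·S=-99.3325
Node (1,0) S=103.2300: V=(p*·25.8975+(1−p*)·14.1604)/1.06=18.8952; Δ=(25.8975−14.1604)/(122.8437−96.0039)=0.4373; B=V−Δ·S=-26.2476
Node (1,1) S=132.0900: V=(p*·57.8546+(1−p*)·25.8975)/1.06=39.5057; Δ=(57.8546−25.8975)/(157.1871−122.8437)=0.9305; B=V−Δ·S=-83.4062
Node (0,0) S=111.0000: V=(p*·39.5057+(1−p*)·18.8952)/1.06=27.5476; Δ=(39.5057−18.8952)/(132.0900−103.2300)=0.7142; B=V−Δ·S=-51.7235
Each (Δ,B) replicates both successor values, so the strategy is self-financing and V0 is arbitrage-free.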